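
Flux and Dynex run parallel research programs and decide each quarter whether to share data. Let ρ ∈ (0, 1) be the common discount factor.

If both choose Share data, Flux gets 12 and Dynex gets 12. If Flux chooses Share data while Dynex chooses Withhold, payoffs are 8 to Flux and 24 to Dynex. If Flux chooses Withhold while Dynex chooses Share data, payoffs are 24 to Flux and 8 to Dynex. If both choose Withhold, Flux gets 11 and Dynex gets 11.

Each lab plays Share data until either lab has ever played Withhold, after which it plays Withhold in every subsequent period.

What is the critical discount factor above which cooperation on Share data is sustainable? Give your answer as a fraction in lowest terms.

12/13

12/(1−ρ) ≥ 24 + 11ρ/(1−ρ)
12 ≥ 24 − 13ρ
ρ ≥ 12/13.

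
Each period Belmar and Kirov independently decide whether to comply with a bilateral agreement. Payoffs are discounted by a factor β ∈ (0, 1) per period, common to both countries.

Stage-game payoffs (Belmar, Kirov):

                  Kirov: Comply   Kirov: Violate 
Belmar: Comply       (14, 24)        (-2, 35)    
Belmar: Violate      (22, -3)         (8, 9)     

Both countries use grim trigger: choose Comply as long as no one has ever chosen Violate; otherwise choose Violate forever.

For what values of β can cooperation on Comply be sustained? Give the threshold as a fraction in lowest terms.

4/7

Belmar: cooperation gives 14 each period; deviation gives 22 once then 8 forever.
  14/(1−β) ≥ 22 + 8β/(1−β) ⇒ β ≥ 8/14 = 4/7.
Kirov: cooperation gives 24 each period; deviation gives 35 once then 9 forever.
  β ≥ 11/26.
Both must hold, so the binding constraint is Belmar's: β ≥ 4/7.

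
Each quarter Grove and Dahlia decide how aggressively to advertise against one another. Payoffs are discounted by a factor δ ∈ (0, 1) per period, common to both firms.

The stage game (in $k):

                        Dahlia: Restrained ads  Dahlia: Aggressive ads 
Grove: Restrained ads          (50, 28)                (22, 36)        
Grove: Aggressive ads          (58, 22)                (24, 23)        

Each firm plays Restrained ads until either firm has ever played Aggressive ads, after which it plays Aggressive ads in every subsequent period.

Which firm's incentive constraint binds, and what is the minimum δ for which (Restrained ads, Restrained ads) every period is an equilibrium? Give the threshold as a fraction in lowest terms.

Grove's threshold: (58−50)/(58−24) = 4/17.
Dahlia's threshold: (36−28)/(36−23) = 8/13.
4/17 < 8/13, so Dahlia binds and δ* = 8/13.

Dahlia; δ ≥ 8/13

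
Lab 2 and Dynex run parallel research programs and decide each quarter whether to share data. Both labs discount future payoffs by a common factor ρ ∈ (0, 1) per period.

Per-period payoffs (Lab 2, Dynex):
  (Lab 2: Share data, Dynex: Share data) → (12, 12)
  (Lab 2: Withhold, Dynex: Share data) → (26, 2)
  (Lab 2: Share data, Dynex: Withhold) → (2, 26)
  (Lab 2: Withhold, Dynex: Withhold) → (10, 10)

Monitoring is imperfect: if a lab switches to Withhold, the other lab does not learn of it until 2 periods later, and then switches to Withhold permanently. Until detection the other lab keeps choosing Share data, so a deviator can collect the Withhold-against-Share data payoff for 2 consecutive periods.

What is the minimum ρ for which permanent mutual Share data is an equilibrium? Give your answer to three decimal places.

Deviating for the 2 undetected periods gains 26−12 = 14 per period over cooperation, then loses 12−10 = 2 per period forever once punishment starts.
Gain: 14(1 + ρ + … + ρ^1); loss: 2·ρ^2/(1−ρ).
No profitable deviation ⇔ 14(1−ρ^2) ≤ 2·ρ^2, i.e. ρ^2 ≥ 14/(14+2) = 7/8.
Hence ρ ≥ (7/8)^(1/2) ≈ 0.935.

0.935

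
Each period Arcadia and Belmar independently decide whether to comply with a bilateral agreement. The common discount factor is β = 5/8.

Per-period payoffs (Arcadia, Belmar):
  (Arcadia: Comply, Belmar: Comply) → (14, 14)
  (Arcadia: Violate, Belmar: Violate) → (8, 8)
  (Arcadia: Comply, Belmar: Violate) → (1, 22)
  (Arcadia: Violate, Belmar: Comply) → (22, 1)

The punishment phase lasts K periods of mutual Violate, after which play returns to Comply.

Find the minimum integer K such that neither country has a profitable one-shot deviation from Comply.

4

IC: β(1−β^K)/(1−β) ≥ (22−14)/(14−8) = 4/3.
With β = 5/8: need 1 − β^K ≥ 4/3·(1−5/8)/(5/8), i.e. β^K ≤ 0.2000.
Since (5/8)^3 = 0.2441 and (5/8)^4 = 0.1526, the smallest such K is 4.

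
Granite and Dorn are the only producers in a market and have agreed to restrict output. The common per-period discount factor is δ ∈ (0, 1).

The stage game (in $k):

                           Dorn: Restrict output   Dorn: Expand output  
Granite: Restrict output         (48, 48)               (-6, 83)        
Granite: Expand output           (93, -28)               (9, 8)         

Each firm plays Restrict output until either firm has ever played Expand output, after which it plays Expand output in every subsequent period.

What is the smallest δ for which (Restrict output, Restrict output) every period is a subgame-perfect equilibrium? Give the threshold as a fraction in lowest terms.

15/28

Granite's threshold: (93−48)/(93−9) = 15/28.
Dorn's threshold: (83−48)/(83−8) = 7/15.
15/28 > 7/15, so Granite binds and δ* = 15/28.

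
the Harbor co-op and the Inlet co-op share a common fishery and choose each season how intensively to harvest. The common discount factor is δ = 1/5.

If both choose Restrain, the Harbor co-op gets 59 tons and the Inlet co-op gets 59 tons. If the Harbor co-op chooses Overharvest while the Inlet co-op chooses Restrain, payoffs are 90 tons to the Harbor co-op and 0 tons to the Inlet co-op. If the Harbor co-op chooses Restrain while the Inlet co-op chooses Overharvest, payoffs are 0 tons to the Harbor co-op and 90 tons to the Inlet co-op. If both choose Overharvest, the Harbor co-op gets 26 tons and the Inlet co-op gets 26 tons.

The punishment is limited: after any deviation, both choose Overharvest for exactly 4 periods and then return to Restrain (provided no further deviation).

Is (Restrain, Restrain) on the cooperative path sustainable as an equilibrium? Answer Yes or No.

A one-shot deviation gives 90 now, then 26 for 4 periods, then back to 59.
Gain from deviating: (90−59) today; loss: (59−26) in each of the next 4 periods.
No-deviation condition: (59−26)(δ+…+δ^4) ≥ 90−59, i.e. δ+…+δ^4 ≥ 31/33.
At δ = 1/5: δ+…+δ^4 = 0.2496 < 0.9394.
So cooperation is not sustainable.

No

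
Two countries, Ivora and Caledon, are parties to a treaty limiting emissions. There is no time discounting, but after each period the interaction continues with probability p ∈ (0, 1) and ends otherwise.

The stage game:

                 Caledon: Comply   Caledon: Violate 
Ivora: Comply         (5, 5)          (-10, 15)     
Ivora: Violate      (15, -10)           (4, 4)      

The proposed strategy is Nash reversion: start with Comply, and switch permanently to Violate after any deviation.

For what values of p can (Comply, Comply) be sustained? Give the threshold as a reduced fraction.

Expected cooperation value is 5 + p·5 + p²·5 + … = 5/(1−p); deviation gives 15 + p·4/(1−p).
5 ≥ 15(1−p) + 4p ⇒ 11p ≥ 10 ⇒ p ≥ 10/11.

10/11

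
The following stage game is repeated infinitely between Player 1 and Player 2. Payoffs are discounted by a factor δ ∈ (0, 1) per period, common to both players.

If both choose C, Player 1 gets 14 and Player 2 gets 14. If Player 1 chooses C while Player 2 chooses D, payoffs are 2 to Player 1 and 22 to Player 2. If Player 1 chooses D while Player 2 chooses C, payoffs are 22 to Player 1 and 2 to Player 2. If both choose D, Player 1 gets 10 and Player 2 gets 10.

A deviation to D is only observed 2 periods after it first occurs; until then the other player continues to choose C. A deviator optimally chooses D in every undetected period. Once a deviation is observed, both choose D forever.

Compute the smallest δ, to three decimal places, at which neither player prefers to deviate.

A deviator earns 22 for 2 periods, then 10 forever; cooperating earns 14 forever. Multiplying the IC by (1−δ):
14 ≥ 22(1−δ^2) + 10δ^2, so 12·δ^2 ≥ 8 and δ^2 ≥ 2/3.
δ ≥ (2/3)^(1/2) ≈ 0.816.

0.816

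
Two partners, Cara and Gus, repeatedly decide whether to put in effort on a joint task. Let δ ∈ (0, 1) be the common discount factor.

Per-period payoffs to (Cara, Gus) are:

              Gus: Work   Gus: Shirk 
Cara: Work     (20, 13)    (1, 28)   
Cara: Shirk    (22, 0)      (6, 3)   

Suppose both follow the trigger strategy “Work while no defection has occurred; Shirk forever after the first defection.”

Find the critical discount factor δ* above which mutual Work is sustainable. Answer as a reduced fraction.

For Cara: deviation gain 22−20 = 2, per-period punishment loss 20−6 = 14. IC gives δ ≥ 2/16 = 1/8.
For Gus: gain 15, loss 10 per period, so δ ≥ 15/25 = 3/5.
The tighter constraint is Gus's, so cooperation needs δ ≥ 3/5.

3/5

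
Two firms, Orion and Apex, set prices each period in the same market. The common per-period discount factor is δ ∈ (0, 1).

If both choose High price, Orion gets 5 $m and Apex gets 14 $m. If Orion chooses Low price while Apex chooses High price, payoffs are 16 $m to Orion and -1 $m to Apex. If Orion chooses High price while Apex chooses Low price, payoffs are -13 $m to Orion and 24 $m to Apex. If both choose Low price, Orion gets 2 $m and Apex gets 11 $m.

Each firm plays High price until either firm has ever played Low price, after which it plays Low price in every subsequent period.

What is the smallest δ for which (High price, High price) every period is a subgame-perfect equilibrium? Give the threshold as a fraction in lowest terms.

11/14

Orion: cooperation gives 5 each period; deviation gives 16 once then 2 forever.
  5/(1−δ) ≥ 16 + 2δ/(1−δ) ⇒ δ ≥ 11/14.
Apex: cooperation gives 14 each period; deviation gives 24 once then 11 forever.
  δ ≥ 10/13.
Both must hold, so the binding constraint is Orion's: δ ≥ 11/14.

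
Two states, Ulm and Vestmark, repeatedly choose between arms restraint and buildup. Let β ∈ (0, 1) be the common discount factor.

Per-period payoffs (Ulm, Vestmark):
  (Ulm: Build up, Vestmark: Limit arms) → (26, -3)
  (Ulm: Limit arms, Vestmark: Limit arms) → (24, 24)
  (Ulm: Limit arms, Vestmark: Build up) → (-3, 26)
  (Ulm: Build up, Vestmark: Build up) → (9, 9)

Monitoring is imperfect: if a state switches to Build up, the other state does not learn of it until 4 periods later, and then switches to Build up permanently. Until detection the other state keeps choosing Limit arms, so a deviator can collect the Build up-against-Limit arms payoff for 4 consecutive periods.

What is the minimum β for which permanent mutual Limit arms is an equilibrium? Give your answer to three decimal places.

0.586

The best deviation is to choose Build up for all 4 undetected periods, earning 26 each, then 9 forever once detected.
Deviation value: 26(1−β^4)/(1−β) + 9β^4/(1−β); cooperation value: 24/(1−β).
IC: 24 ≥ 26(1−β^4) + 9β^4 = 26 − 17β^4.
So β^4 ≥ 2/17, giving β ≥ (2/17)^(1/4) ≈ 0.586.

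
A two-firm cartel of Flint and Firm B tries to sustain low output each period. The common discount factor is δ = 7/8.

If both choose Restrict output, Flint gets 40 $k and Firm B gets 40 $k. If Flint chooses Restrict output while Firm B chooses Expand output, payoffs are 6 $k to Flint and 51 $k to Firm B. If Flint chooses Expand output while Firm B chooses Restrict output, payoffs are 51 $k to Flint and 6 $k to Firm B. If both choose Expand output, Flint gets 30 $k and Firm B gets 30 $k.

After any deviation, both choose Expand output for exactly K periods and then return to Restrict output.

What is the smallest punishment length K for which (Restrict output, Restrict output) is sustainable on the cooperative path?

2

No profitable deviation requires (40−30)(δ+…+δ^K) ≥ 51−40, i.e. δ+…+δ^K ≥ 11/10 ≈ 1.1000.
With δ = 7/8, the partial sums are K=1: 0.8750, K=2: 1.6406.
K = 2 is the first length at which the sum reaches 1.1000.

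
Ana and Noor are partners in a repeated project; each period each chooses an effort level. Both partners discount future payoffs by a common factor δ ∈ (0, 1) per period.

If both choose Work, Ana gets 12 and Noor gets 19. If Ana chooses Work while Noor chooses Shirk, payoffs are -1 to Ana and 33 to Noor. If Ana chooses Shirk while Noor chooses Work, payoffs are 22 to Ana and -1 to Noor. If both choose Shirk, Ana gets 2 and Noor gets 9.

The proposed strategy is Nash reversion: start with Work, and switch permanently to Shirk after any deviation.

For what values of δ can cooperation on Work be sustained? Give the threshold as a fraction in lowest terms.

For Ana: deviation gain 22−12 = 10, per-period punishment loss 12−2 = 10. IC gives δ ≥ 10/20 = 1/2.
For Noor: gain 14, loss 10 per period, so δ ≥ 14/24 = 7/12.
The tighter constraint is Noor's, so cooperation needs δ ≥ 7/12.

7/12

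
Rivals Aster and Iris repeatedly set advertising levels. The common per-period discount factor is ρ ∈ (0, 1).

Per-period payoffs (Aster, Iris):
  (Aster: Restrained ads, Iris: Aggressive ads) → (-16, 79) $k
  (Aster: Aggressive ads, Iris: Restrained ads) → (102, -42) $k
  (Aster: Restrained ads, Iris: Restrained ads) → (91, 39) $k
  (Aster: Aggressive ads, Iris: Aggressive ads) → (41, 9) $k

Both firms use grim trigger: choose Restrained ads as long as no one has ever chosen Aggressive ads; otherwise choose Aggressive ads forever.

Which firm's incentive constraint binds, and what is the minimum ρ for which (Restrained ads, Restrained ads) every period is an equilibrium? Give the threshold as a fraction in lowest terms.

For Aster: deviation gain 102−91 = 11, per-period punishment loss 91−41 = 50. IC gives ρ ≥ 11/61.
For Iris: gain 40, loss 30 per period, so ρ ≥ 40/70 = 4/7.
The tighter constraint is Iris's, so cooperation needs ρ ≥ 4/7.

Iris; ρ ≥ 4/7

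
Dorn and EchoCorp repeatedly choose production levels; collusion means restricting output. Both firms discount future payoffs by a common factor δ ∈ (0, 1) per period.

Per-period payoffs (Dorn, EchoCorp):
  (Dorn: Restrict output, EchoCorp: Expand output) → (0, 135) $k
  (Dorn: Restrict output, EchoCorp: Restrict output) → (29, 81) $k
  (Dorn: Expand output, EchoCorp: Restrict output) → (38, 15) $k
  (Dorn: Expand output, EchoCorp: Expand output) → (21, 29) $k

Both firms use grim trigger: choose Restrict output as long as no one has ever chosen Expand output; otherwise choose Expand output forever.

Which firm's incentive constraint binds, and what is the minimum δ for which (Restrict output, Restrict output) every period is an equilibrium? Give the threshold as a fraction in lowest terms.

Dorn; δ ≥ 9/17

Dorn's threshold: (38−29)/(38−21) = 9/17.
EchoCorp's threshold: (135−81)/(135−29) = 27/53.
9/17 > 27/53, so Dorn binds and δ* = 9/17.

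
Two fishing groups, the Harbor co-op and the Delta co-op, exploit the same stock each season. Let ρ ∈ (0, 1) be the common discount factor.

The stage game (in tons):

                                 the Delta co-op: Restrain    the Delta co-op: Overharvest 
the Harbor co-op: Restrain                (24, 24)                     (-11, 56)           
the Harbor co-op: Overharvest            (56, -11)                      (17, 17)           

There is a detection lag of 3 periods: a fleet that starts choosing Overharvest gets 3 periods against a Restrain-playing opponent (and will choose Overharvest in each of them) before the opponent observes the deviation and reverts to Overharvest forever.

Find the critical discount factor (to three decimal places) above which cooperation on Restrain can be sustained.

0.936

A deviator earns 56 for 3 periods, then 17 forever; cooperating earns 24 forever. Multiplying the IC by (1−ρ):
24 ≥ 56(1−ρ^3) + 17ρ^3, so 39·ρ^3 ≥ 32 and ρ^3 ≥ 32/39.
ρ ≥ (32/39)^(1/3) ≈ 0.936.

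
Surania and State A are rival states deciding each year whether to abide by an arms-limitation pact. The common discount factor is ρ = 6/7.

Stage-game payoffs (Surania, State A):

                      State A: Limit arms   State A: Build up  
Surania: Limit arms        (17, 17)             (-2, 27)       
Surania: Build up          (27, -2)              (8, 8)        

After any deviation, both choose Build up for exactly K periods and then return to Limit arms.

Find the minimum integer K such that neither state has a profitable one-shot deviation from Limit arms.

2

Need Σ_{k=1}^{K} ρ^k ≥ (27−17)/(17−8) = 1.1111 at ρ = 6/7.
At K = 1 the sum is 0.8571 < 1.1111; at K = 2 it is 1.5918 ≥ 1.1111.
So the minimum punishment length is K = 2.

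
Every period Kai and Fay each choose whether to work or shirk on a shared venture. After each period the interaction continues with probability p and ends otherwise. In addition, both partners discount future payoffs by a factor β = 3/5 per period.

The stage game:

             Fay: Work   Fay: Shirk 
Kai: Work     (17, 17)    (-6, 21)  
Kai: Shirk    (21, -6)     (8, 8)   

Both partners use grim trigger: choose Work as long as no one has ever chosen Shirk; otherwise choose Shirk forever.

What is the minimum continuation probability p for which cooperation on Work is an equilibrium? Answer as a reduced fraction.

With continuation probability p and discount β, the effective per-period discount factor is βp.
Grim-trigger IC: βp ≥ (21−17)/(21−8) = 4/13.
So p ≥ (4/13)/(3/5) = 20/39.

20/39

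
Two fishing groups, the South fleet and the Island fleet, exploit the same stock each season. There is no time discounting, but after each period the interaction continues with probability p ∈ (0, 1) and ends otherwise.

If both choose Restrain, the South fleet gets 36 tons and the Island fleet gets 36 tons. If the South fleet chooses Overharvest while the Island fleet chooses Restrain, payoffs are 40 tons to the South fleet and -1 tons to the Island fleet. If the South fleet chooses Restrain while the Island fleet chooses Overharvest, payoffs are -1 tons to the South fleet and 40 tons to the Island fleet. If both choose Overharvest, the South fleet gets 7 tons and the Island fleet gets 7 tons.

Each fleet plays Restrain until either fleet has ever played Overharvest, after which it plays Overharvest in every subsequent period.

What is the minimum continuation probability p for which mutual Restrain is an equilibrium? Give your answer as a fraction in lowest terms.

4/33

With no time discounting, the continuation probability p plays the role of the discount factor.
Grim-trigger IC: 36/(1−p) ≥ 40 + 7p/(1−p) ⇒ p ≥ (40−36)/(40−7) = 4/33.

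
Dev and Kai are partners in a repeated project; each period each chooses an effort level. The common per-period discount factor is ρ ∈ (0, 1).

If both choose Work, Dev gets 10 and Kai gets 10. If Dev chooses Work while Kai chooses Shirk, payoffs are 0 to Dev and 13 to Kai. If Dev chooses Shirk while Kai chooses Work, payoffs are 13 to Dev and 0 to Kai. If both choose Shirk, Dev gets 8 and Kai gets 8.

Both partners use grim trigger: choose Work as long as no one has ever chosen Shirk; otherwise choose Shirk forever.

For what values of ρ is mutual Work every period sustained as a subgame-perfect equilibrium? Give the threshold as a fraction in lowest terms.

One-period gain from deviating is 13 − 10 = 3. The loss is 10 − 8 = 2 in every subsequent period, with present value 2·ρ/(1−ρ).
Deviation is unprofitable when 2·ρ/(1−ρ) ≥ 3, i.e. ρ/(1−ρ) ≥ 3/2.
Equivalently ρ ≥ 3/(3+2) = 3/5.

3/5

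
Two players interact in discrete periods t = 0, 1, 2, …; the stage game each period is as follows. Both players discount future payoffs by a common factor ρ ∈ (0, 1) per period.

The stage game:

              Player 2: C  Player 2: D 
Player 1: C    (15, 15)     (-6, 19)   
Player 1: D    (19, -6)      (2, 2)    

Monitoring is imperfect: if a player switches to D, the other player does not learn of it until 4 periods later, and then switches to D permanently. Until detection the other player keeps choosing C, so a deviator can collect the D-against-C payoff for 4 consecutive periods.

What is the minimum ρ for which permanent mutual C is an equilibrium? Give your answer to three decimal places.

0.696

A deviator earns 19 for 4 periods, then 2 forever; cooperating earns 15 forever. Multiplying the IC by (1−ρ):
15 ≥ 19(1−ρ^4) + 2ρ^4, so 17·ρ^4 ≥ 4 and ρ^4 ≥ 4/17.
ρ ≥ (4/17)^(1/4) ≈ 0.696.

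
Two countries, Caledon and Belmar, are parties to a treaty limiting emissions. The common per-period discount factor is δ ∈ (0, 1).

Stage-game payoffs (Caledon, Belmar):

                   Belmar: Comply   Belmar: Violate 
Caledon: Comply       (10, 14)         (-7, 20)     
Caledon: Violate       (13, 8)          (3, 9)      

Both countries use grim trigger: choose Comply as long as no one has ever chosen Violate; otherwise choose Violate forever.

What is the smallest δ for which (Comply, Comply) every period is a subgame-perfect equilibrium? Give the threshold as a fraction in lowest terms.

6/11

For Caledon: deviation gain 13−10 = 3, per-period punishment loss 10−3 = 7. IC gives δ ≥ 3/10.
For Belmar: gain 6, loss 5 per period, so δ ≥ 6/11.
The tighter constraint is Belmar's, so cooperation needs δ ≥ 6/11.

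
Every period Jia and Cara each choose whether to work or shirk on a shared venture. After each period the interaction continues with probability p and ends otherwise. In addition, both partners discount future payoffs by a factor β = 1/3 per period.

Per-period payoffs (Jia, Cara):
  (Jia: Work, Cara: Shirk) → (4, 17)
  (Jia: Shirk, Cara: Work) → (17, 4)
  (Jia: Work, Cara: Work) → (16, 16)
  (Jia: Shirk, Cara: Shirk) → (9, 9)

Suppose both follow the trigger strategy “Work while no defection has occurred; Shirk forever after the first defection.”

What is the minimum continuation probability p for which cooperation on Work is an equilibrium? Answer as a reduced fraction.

With continuation probability p and discount β, the effective per-period discount factor is βp.
Grim-trigger IC: βp ≥ (17−16)/(17−9) = 1/8.
So p ≥ (1/8)/(1/3) = 3/8.

3/8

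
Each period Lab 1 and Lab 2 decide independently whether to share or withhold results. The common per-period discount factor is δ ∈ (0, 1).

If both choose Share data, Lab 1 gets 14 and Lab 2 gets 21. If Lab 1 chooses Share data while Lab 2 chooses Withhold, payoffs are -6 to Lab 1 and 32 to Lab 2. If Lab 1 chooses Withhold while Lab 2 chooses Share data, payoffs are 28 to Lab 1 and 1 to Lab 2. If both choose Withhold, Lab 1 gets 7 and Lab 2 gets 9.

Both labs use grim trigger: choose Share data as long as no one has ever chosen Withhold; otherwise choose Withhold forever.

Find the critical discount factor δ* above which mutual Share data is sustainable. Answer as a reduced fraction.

2/3

Lab 1: cooperation gives 14 each period; deviation gives 28 once then 7 forever.
  14/(1−δ) ≥ 28 + 7δ/(1−δ) ⇒ δ ≥ 14/21 = 2/3.
Lab 2: cooperation gives 21 each period; deviation gives 32 once then 9 forever.
  δ ≥ 11/23.
Both must hold, so the binding constraint is Lab 1's: δ ≥ 2/3.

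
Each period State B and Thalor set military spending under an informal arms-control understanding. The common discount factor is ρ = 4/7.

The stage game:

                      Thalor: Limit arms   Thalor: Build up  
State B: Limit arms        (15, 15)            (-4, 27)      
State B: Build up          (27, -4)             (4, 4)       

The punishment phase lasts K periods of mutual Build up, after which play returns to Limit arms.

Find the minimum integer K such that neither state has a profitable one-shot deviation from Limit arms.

4

No profitable deviation requires (15−4)(ρ+…+ρ^K) ≥ 27−15, i.e. ρ+…+ρ^K ≥ 12/11 ≈ 1.0909.
With ρ = 4/7, the partial sums are K=1: 0.5714, K=2: 0.8980, K=3: 1.0845, K=4: 1.1912.
K = 4 is the first length at which the sum reaches 1.0909.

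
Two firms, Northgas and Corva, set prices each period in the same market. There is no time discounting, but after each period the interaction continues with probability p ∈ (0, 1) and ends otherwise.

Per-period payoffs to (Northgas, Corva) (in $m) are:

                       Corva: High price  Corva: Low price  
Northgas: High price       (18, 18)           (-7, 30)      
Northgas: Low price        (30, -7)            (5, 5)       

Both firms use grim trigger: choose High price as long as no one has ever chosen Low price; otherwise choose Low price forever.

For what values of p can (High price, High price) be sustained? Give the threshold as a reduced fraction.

12/25

Expected cooperation value is 18 + p·18 + p²·18 + … = 18/(1−p); deviation gives 30 + p·5/(1−p).
18 ≥ 30(1−p) + 5p ⇒ 25p ≥ 12 ⇒ p ≥ 12/25.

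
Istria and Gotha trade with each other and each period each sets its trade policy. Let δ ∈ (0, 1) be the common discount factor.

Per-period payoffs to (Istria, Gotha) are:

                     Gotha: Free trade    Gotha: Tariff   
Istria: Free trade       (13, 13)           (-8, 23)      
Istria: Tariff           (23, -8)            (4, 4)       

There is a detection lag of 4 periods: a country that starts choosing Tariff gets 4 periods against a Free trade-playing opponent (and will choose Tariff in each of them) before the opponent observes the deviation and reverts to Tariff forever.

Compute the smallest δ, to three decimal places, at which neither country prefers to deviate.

0.852

A deviator earns 23 for 4 periods, then 4 forever; cooperating earns 13 forever. Multiplying the IC by (1−δ):
13 ≥ 23(1−δ^4) + 4δ^4, so 19·δ^4 ≥ 10 and δ^4 ≥ 10/19.
δ ≥ (10/19)^(1/4) ≈ 0.852.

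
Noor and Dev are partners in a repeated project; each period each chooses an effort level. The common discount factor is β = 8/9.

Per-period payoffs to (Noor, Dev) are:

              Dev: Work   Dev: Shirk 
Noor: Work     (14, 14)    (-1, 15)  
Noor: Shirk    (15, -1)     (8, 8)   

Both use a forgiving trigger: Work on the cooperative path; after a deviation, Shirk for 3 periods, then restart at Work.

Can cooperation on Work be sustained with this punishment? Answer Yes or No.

Comparing payoff streams over the 4 periods until play realigns: cooperate → 14(1+β+…+β^3); deviate → 15 + 8(β+…+β^3).
Cooperation is sustained iff (14−8)(β+…+β^3) ≥ 15−14.
β+…+β^3 = 8/9·(1−(8/9)^3)/(1−8/9) = 2.3813, and (15−14)/(14−8) = 0.1667.
2.3813 ≥ 0.1667, so cooperation is sustainable.

Yes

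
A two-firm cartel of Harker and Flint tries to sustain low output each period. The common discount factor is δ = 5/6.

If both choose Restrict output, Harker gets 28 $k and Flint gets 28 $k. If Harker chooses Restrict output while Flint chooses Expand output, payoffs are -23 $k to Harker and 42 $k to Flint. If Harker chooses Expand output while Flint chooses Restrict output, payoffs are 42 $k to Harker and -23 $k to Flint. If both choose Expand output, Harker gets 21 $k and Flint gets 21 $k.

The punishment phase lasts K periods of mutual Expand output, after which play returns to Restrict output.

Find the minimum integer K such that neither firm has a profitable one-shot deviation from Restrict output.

Need Σ_{k=1}^{K} δ^k ≥ (42−28)/(28−21) = 2.0000 at δ = 5/6.
At K = 2 the sum is 1.5278 < 2.0000; at K = 3 it is 2.1065 ≥ 2.0000.
So the minimum punishment length is K = 3.

3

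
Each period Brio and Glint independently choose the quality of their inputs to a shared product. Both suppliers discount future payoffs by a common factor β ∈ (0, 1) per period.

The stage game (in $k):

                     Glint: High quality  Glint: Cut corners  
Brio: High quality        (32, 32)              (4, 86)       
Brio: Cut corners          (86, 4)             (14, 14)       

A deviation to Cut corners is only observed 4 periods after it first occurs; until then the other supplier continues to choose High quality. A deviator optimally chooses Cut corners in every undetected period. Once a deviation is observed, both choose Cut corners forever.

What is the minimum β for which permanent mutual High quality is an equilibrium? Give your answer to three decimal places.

A deviator earns 86 for 4 periods, then 14 forever; cooperating earns 32 forever. Multiplying the IC by (1−β):
32 ≥ 86(1−β^4) + 14β^4, so 72·β^4 ≥ 54 and β^4 ≥ 3/4.
β ≥ (3/4)^(1/4) ≈ 0.931.

0.931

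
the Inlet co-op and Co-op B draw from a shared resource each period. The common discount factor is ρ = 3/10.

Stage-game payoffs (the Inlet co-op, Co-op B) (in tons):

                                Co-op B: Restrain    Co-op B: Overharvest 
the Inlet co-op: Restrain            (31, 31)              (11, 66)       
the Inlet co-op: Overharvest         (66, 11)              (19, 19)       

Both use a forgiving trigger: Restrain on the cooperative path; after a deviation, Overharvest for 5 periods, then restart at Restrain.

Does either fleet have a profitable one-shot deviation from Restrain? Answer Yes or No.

Comparing payoff streams over the 6 periods until play realigns: cooperate → 31(1+ρ+…+ρ^5); deviate → 66 + 19(ρ+…+ρ^5).
Cooperation is sustained iff (31−19)(ρ+…+ρ^5) ≥ 66−31.
ρ+…+ρ^5 = 3/10·(1−(3/10)^5)/(1−3/10) = 0.4275, and (66−31)/(31−19) = 2.9167.
0.4275 < 2.9167, so cooperation is not sustainable.

Yes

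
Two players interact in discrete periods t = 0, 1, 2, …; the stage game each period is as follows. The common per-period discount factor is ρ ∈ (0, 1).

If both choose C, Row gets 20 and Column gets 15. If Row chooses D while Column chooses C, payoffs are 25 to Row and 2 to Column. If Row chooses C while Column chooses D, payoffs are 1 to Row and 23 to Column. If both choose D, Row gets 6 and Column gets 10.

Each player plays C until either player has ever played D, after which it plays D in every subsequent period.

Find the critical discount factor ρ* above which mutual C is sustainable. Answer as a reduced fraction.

8/13

Row's threshold: (25−20)/(25−6) = 5/19.
Column's threshold: (23−15)/(23−10) = 8/13.
5/19 < 8/13, so Column binds and ρ* = 8/13.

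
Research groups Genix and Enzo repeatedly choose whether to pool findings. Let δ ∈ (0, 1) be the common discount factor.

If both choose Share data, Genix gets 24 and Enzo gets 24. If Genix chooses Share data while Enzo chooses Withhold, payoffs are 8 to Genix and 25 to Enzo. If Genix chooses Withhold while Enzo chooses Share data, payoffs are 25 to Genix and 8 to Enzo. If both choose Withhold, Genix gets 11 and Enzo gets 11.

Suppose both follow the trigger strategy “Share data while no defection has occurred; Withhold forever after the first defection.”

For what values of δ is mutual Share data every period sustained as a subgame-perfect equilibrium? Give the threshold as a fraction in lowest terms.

Cooperation forever yields 24 each period: 24/(1−δ).
Deviating yields 25 once, then 11 forever: 25 + 11δ/(1−δ).
No profitable deviation requires 24/(1−δ) ≥ 25 + 11δ/(1−δ).
Multiplying by (1−δ): 24 ≥ 25(1−δ) + 11δ = 25 − 14δ.
So 14δ ≥ 1, i.e. δ ≥ 1/14.

1/14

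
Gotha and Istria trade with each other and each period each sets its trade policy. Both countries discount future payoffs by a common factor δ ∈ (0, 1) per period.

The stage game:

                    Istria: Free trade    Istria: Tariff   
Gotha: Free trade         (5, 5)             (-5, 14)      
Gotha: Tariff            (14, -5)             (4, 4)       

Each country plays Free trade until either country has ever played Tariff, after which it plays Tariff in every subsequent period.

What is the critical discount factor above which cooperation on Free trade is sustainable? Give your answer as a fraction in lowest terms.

9/10

5/(1−δ) ≥ 14 + 4δ/(1−δ)
5 ≥ 14 − 10δ
δ ≥ 9/10.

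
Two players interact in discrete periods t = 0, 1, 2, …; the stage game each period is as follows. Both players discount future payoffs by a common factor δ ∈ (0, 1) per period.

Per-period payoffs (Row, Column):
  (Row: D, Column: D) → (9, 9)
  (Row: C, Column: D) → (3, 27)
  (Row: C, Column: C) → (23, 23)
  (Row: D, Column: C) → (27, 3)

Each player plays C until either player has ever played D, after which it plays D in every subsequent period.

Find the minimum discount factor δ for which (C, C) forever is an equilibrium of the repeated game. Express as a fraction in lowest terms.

One-period gain from deviating is 27 − 23 = 4. The loss is 23 − 9 = 14 in every subsequent period, with present value 14·δ/(1−δ).
Deviation is unprofitable when 14·δ/(1−δ) ≥ 4, i.e. δ/(1−δ) ≥ 2/7.
Equivalently δ ≥ 4/(4+14) = 2/9.

2/9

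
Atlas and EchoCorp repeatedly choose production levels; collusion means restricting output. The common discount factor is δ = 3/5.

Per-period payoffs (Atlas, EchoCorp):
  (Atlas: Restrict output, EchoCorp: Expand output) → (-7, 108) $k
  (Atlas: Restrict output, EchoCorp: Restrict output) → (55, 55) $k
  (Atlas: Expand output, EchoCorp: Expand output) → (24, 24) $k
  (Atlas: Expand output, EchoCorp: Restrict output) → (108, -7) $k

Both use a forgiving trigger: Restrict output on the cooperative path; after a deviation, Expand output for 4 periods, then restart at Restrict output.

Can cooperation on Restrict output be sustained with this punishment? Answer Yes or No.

No

A one-shot deviation gives 108 now, then 24 for 4 periods, then back to 55.
Gain from deviating: (108−55) today; loss: (55−24) in each of the next 4 periods.
No-deviation condition: (55−24)(δ+…+δ^4) ≥ 108−55, i.e. δ+…+δ^4 ≥ 53/31.
At δ = 3/5: δ+…+δ^4 = 1.3056 < 1.7097.
So cooperation is not sustainable.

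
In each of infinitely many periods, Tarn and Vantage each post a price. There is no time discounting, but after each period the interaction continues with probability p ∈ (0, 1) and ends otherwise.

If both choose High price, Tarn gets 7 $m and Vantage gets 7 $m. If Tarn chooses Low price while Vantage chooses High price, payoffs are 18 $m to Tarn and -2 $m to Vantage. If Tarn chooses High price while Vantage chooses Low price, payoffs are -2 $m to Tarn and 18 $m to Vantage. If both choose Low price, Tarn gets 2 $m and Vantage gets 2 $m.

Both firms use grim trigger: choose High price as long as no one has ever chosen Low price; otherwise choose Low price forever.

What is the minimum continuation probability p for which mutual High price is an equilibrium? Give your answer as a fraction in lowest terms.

Expected cooperation value is 7 + p·7 + p²·7 + … = 7/(1−p); deviation gives 18 + p·2/(1−p).
7 ≥ 18(1−p) + 2p ⇒ 16p ≥ 11 ⇒ p ≥ 11/16.

11/16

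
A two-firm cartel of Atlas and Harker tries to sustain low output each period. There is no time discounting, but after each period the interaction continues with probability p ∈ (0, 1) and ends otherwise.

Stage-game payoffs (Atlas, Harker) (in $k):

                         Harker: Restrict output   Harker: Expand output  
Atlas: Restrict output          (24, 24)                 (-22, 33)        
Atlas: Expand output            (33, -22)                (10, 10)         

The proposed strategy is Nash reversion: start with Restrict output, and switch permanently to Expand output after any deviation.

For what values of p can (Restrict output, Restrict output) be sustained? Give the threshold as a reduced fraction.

9/23

With no time discounting, the continuation probability p plays the role of the discount factor.
Grim-trigger IC: 24/(1−p) ≥ 33 + 10p/(1−p) ⇒ p ≥ (33−24)/(33−10) = 9/23.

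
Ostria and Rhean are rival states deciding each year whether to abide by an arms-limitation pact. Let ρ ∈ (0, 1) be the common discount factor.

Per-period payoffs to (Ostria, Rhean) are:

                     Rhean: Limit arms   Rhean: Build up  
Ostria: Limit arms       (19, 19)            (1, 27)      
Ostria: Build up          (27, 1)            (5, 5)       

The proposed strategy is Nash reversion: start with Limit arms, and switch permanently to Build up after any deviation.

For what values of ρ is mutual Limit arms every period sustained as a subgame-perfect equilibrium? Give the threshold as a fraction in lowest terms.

4/11

One-period gain from deviating is 27 − 19 = 8. The loss is 19 − 5 = 14 in every subsequent period, with present value 14·ρ/(1−ρ).
Deviation is unprofitable when 14·ρ/(1−ρ) ≥ 8, i.e. ρ/(1−ρ) ≥ 4/7.
Equivalently ρ ≥ 8/(8+14) = 4/11.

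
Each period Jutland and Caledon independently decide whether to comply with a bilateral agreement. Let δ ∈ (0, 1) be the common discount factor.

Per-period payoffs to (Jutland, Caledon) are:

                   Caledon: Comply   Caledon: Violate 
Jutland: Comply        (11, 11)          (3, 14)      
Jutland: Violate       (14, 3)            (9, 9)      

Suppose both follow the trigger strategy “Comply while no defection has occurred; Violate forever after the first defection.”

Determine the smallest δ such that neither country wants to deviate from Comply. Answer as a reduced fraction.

11/(1−δ) ≥ 14 + 9δ/(1−δ)
11 ≥ 14 − 5δ
δ ≥ 3/5.

3/5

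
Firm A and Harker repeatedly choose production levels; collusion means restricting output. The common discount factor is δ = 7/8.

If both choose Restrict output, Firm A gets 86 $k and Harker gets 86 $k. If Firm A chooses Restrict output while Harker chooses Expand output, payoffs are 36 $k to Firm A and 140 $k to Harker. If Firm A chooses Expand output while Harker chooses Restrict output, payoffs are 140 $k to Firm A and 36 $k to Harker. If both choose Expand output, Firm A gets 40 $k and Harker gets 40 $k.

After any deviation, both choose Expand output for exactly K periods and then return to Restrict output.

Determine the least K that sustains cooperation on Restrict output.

2

Need Σ_{k=1}^{K} δ^k ≥ (140−86)/(86−40) = 1.1739 at δ = 7/8.
At K = 1 the sum is 0.8750 < 1.1739; at K = 2 it is 1.6406 ≥ 1.1739.
So the minimum punishment length is K = 2.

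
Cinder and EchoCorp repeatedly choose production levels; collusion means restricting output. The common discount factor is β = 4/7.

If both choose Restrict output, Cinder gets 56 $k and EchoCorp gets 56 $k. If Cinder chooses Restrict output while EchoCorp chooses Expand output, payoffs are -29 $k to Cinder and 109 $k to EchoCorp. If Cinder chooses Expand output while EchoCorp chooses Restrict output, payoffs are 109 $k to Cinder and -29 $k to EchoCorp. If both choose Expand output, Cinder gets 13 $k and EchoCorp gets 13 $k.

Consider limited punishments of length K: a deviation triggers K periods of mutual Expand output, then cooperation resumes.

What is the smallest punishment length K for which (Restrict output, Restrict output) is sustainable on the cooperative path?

5

No profitable deviation requires (56−13)(β+…+β^K) ≥ 109−56, i.e. β+…+β^K ≥ 53/43 ≈ 1.2326.
With β = 4/7, the partial sums are K=1: 0.5714, K=2: 0.8980, K=3: 1.0845, K=4: 1.1912, K=5: 1.2521.
K = 5 is the first length at which the sum reaches 1.2326.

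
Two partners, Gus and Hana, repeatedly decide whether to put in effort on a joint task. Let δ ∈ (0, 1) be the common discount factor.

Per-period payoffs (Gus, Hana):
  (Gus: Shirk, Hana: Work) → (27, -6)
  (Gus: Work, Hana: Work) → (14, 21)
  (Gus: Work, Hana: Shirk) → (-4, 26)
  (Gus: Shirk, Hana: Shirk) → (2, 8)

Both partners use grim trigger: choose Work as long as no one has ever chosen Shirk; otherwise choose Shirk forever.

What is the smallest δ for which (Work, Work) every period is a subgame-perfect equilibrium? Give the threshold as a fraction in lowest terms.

13/25

Gus: cooperation gives 14 each period; deviation gives 27 once then 2 forever.
  14/(1−δ) ≥ 27 + 2δ/(1−δ) ⇒ δ ≥ 13/25.
Hana: cooperation gives 21 each period; deviation gives 26 once then 8 forever.
  δ ≥ 5/18.
Both must hold, so the binding constraint is Gus's: δ ≥ 13/25.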